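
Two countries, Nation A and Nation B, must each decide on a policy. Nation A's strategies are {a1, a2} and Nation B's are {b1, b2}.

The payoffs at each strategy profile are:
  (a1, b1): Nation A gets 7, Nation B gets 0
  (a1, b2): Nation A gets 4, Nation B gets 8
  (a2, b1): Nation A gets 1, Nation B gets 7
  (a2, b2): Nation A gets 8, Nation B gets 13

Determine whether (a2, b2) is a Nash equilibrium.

Yes

At (a2, b2), Nation A earns 8; switching to a1 would give 4, so Nation A has no profitable deviation.
Nation B earns 13; switching to b1 would give 7, so Nation B has no profitable deviation.
Neither player can gain by a unilateral deviation, so this profile is a Nash equilibrium.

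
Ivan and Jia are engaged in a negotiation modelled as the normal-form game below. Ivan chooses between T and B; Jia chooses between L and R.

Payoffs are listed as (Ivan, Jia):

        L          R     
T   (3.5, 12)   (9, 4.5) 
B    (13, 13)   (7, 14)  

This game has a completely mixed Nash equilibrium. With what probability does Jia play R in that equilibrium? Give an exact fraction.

Let c be the probability that Jia plays L. In a completely mixed equilibrium, Ivan must be indifferent between T and B.
Ivan's expected payoff from T is 3.5c + 9(1−c); from B it is 13c + 7(1−c).
Setting these equal: −5.5c + 9 = 6c + 7, so c = 4/23.
Therefore Jia plays R with probability 1 − 4/23 = 19/23.

19/23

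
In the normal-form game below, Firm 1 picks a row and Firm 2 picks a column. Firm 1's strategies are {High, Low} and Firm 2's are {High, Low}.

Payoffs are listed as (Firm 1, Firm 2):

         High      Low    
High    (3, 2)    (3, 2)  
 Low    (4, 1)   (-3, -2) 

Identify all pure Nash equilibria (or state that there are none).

(High, High): Firm 1 prefers Low (4 > 3) — not an equilibrium.
(High, Low): Firm 1 gets 3 ≥ -3 from Low, and Firm 2 gets 2 ≥ 2 from High — Nash equilibrium.
(Low, High): Firm 1 gets 4 ≥ 3 from High, and Firm 2 gets 1 ≥ -2 from Low — Nash equilibrium.
(Low, Low): Firm 1 prefers High (3 > -3); Firm 2 prefers High (1 > -2) — not an equilibrium.

(High, Low) and (Low, High)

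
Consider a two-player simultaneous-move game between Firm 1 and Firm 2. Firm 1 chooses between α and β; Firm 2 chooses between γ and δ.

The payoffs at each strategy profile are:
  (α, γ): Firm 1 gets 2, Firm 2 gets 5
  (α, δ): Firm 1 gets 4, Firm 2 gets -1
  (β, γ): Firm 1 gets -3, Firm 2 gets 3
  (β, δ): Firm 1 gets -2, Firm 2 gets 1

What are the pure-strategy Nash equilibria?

(α, γ)

(α, γ): Firm 1 gets 2 ≥ -3 from β, and Firm 2 gets 5 ≥ -1 from δ — Nash equilibrium.
(α, δ): Firm 2 prefers γ (5 > -1) — not an equilibrium.
(β, γ): Firm 1 prefers α (2 > -3) — not an equilibrium.
(β, δ): Firm 1 prefers α (4 > -2); Firm 2 prefers γ (3 > 1) — not an equilibrium.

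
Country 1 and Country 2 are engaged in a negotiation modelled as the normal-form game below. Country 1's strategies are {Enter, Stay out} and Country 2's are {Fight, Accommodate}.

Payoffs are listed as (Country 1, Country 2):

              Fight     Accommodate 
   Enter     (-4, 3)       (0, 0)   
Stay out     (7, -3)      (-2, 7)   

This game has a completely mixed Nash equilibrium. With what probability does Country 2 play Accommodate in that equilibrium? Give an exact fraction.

Let y be the probability that Country 2 plays Fight. In a completely mixed equilibrium, Country 1 must be indifferent between Enter and Stay out.
Country 1's expected payoff from Enter is −4y; from Stay out it is 7y − 2(1−y).
Setting these equal: −4y = 9y − 2, so y = 2/13.
Therefore Country 2 plays Accommodate with probability 1 − 2/13 = 11/13.

11/13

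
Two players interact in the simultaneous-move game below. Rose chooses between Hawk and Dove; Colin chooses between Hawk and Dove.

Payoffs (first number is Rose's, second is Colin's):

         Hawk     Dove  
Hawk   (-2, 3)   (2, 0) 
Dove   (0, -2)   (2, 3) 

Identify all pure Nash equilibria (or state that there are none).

(Dove, Dove)

(Hawk, Hawk): Rose prefers Dove (0 > -2) — not an equilibrium.
(Hawk, Dove): Colin prefers Hawk (3 > 0) — not an equilibrium.
(Dove, Hawk): Colin prefers Dove (3 > -2) — not an equilibrium.
(Dove, Dove): Rose gets 2 ≥ 2 from Hawk, and Colin gets 3 ≥ -2 from Hawk — Nash equilibrium.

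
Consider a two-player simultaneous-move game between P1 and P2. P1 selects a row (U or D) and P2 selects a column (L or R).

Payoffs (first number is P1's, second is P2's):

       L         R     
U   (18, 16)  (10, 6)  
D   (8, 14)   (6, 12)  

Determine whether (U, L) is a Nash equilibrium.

At (U, L), P1 earns 18; switching to D would give 8, so P1 has no profitable deviation.
P2 earns 16; switching to R would give 6, so P2 has no profitable deviation.
Neither player can gain by a unilateral deviation, so this profile is a Nash equilibrium.

Yes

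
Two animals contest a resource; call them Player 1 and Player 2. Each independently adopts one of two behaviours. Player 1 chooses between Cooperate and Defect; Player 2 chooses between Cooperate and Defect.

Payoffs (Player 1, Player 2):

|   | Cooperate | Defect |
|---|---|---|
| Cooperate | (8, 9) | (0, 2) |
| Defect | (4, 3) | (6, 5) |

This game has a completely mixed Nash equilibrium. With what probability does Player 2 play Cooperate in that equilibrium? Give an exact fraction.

Let q be the probability that Player 2 plays Cooperate. In a completely mixed equilibrium, Player 1 must be indifferent between Cooperate and Defect.
Player 1's expected payoff from Cooperate is 8q; from Defect it is 4q + 6(1−q).
Setting these equal: 8q = −2q + 6, so q = 3/5.

3/5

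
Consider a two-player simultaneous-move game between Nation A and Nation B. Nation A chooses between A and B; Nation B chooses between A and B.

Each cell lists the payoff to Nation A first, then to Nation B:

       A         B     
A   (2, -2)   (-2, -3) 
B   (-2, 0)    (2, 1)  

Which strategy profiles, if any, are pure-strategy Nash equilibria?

(A, A) and (B, B)

(A, A): Nation A gets 2 ≥ -2 from B, and Nation B gets -2 ≥ -3 from B — Nash equilibrium.
(A, B): Nation A prefers B (2 > -2); Nation B prefers A (-2 > -3) — not an equilibrium.
(B, A): Nation A prefers A (2 > -2); Nation B prefers B (1 > 0) — not an equilibrium.
(B, B): Nation A gets 2 ≥ -2 from A, and Nation B gets 1 ≥ 0 from A — Nash equilibrium.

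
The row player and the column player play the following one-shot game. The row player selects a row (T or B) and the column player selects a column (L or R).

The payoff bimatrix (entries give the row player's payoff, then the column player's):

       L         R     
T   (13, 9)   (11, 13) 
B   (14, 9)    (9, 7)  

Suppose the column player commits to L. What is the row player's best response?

B

Against L, the row player earns 13 from T and 14 from B.
So B is the best response.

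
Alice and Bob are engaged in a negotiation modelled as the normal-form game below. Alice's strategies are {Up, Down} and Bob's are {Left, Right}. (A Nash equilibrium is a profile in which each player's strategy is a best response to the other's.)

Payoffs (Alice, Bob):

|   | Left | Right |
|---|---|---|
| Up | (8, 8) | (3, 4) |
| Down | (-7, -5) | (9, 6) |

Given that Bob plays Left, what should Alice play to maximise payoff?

Up

Against Left, Alice earns 8 from Up and -7 from Down.
So Up is the best response.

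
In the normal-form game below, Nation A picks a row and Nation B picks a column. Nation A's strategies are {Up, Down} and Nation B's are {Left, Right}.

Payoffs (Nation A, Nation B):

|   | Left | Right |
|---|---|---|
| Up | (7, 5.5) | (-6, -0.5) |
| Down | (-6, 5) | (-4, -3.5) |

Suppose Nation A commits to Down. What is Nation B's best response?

Against Down, Nation B earns 5 from Left and -3.5 from Right.
So Left is the best response.

Left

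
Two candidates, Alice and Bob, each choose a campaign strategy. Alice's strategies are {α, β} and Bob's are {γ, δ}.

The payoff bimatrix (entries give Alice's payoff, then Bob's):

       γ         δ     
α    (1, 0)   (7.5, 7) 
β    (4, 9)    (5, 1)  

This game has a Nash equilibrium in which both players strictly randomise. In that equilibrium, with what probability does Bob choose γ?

5/11

Let y be the probability that Bob plays γ. In a completely mixed equilibrium, Alice must be indifferent between α and β.
Alice's expected payoff from α is y + 7.5(1−y); from β it is 4y + 5(1−y).
Setting these equal: −6.5y + 7.5 = −y + 5, so y = 5/11.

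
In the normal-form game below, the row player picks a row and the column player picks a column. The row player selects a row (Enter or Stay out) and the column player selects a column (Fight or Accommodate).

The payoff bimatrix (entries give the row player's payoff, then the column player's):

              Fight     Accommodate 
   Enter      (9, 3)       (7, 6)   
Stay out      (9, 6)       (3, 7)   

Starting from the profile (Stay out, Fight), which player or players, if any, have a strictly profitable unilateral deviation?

The row player at (Stay out, Fight) earns 9; deviating to Enter yields 9 — not better.
The column player earns 6; deviating to Accommodate yields 7 — a strict improvement.
Only the column player has a strictly profitable deviation.

The column player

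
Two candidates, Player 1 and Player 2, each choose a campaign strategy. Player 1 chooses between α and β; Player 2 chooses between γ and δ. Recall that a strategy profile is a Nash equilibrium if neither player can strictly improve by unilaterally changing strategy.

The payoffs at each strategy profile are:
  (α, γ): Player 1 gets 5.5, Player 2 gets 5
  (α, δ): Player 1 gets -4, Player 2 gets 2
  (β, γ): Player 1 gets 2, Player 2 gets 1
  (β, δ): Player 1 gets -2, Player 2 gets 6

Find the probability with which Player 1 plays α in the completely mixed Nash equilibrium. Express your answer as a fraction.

5/8

Let r be the probability that Player 1 plays α. In a completely mixed equilibrium, Player 2 must be indifferent between γ and δ.
Player 2's expected payoff from γ is 5r + (1−r); from δ it is 2r + 6(1−r).
Setting these equal: 4r + 1 = −4r + 6, so r = 5/8.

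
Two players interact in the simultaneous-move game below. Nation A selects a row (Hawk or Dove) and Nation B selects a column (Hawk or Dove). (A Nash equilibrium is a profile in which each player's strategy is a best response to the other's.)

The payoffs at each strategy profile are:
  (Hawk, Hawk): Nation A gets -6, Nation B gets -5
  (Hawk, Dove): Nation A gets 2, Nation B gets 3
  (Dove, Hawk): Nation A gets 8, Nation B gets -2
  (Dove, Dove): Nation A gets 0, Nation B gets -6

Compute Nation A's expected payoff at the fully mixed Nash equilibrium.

First find y, the probability Nation B plays Hawk, from Nation A's indifference between Hawk and Dove: −6y + 2(1−y) = 8y, giving y = 1/8.
Since Nation A is indifferent in equilibrium, Nation A's expected payoff equals the payoff from either row against (1/8, 7/8). Using Hawk: −6(1/8) + 2(7/8) = 1.

1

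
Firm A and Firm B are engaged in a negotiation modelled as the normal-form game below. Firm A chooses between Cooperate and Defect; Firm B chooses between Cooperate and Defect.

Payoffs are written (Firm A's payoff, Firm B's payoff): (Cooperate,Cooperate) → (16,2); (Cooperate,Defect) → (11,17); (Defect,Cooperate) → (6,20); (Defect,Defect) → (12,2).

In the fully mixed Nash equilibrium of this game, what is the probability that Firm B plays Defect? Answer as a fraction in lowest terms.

Let q be the probability that Firm B plays Cooperate. In a completely mixed equilibrium, Firm A must be indifferent between Cooperate and Defect.
Firm A's expected payoff from Cooperate is 16q + 11(1−q); from Defect it is 6q + 12(1−q).
Setting these equal: 5q + 11 = −6q + 12, so q = 1/11.
Therefore Firm B plays Defect with probability 1 − 1/11 = 10/11.

10/11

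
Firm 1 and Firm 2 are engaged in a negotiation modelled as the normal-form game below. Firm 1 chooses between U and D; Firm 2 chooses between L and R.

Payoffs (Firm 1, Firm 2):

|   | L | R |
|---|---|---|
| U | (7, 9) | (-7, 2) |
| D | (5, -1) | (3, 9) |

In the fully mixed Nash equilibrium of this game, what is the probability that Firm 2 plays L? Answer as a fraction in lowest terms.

Let q be the probability that Firm 2 plays L. In a completely mixed equilibrium, Firm 1 must be indifferent between U and D.
Firm 1's expected payoff from U is 7q − 7(1−q); from D it is 5q + 3(1−q).
Setting these equal: 14q − 7 = 2q + 3, so q = 5/6.

5/6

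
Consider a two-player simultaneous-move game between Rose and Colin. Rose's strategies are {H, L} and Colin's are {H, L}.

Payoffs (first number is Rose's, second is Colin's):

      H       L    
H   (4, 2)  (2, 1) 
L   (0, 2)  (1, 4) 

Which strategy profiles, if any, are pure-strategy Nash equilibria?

(H, H): Rose gets 4 ≥ 0 from L, and Colin gets 2 ≥ 1 from L — Nash equilibrium.
(H, L): Colin prefers H (2 > 1) — not an equilibrium.
(L, H): Rose prefers H (4 > 0); Colin prefers L (4 > 2) — not an equilibrium.
(L, L): Rose prefers H (2 > 1) — not an equilibrium.

(H, H)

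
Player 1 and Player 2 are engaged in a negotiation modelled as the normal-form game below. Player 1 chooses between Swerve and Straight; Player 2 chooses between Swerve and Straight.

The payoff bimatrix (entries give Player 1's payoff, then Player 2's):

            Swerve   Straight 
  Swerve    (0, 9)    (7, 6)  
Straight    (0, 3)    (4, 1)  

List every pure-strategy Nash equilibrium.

(Swerve, Swerve): Player 1 gets 0 ≥ 0 from Straight, and Player 2 gets 9 ≥ 6 from Straight — Nash equilibrium.
(Swerve, Straight): Player 2 prefers Swerve (9 > 6) — not an equilibrium.
(Straight, Swerve): Player 1 gets 0 ≥ 0 from Swerve, and Player 2 gets 3 ≥ 1 from Straight — Nash equilibrium.
(Straight, Straight): Player 1 prefers Swerve (7 > 4); Player 2 prefers Swerve (3 > 1) — not an equilibrium.

(Swerve, Swerve) and (Straight, Swerve)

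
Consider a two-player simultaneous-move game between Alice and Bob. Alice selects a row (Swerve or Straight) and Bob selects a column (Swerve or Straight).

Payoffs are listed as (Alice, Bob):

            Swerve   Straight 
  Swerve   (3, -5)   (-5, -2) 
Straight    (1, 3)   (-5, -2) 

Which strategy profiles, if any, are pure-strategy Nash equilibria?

(Swerve, Swerve): Bob prefers Straight (-2 > -5) — not an equilibrium.
(Swerve, Straight): Alice gets -5 ≥ -5 from Straight, and Bob gets -2 ≥ -5 from Swerve — Nash equilibrium.
(Straight, Swerve): Alice prefers Swerve (3 > 1) — not an equilibrium.
(Straight, Straight): Bob prefers Swerve (3 > -2) — not an equilibrium.

(Swerve, Straight)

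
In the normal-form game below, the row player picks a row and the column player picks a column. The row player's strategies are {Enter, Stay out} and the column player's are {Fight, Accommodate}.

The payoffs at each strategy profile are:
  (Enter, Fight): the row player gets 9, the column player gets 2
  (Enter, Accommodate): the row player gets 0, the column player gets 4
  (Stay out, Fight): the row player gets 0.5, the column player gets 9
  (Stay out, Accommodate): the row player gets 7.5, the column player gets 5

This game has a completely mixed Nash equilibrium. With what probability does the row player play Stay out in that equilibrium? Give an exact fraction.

Let p be the probability that the row player plays Enter. In a completely mixed equilibrium, the column player must be indifferent between Fight and Accommodate.
The column player's expected payoff from Fight is 2p + 9(1−p); from Accommodate it is 4p + 5(1−p).
Setting these equal: −7p + 9 = −p + 5, so p = 2/3.
Therefore the row player plays Stay out with probability 1 − 2/3 = 1/3.

1/3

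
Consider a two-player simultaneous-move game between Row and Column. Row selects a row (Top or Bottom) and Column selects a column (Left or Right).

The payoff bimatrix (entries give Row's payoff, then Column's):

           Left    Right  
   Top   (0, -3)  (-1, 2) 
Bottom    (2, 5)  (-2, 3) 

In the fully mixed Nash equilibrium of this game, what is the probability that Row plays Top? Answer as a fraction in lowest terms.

Let x be the probability that Row plays Top. In a completely mixed equilibrium, Column must be indifferent between Left and Right.
Column's expected payoff from Left is −3x + 5(1−x); from Right it is 2x + 3(1−x).
Setting these equal: −8x + 5 = −x + 3, so x = 2/7.

2/7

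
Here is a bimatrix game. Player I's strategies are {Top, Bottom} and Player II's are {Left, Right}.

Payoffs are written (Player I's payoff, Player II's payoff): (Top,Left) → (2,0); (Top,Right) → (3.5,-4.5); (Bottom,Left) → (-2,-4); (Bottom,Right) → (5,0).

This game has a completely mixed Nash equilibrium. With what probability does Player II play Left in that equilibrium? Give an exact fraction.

Let q be the probability that Player II plays Left. In a completely mixed equilibrium, Player I must be indifferent between Top and Bottom.
Player I's expected payoff from Top is 2q + 3.5(1−q); from Bottom it is −2q + 5(1−q).
Setting these equal: −1.5q + 3.5 = −7q + 5, so q = 3/11.

3/11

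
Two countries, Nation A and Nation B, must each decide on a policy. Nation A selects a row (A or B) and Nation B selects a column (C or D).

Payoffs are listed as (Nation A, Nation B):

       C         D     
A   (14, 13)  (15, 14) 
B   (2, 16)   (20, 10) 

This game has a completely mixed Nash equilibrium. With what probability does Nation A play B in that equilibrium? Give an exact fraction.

Let x be the probability that Nation A plays A. In a completely mixed equilibrium, Nation B must be indifferent between C and D.
Nation B's expected payoff from C is 13x + 16(1−x); from D it is 14x + 10(1−x).
Setting these equal: −3x + 16 = 4x + 10, so x = 6/7.
Therefore Nation A plays B with probability 1 − 6/7 = 1/7.

1/7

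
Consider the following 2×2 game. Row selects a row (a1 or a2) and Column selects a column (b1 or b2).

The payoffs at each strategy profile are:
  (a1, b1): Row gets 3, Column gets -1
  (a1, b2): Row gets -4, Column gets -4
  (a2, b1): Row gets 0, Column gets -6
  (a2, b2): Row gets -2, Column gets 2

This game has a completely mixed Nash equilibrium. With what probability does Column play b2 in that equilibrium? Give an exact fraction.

Let y be the probability that Column plays b1. In a completely mixed equilibrium, Row must be indifferent between a1 and a2.
Row's expected payoff from a1 is 3y − 4(1−y); from a2 it is −2(1−y).
Setting these equal: 7y − 4 = 2y − 2, so y = 2/5.
Therefore Column plays b2 with probability 1 − 2/5 = 3/5.

3/5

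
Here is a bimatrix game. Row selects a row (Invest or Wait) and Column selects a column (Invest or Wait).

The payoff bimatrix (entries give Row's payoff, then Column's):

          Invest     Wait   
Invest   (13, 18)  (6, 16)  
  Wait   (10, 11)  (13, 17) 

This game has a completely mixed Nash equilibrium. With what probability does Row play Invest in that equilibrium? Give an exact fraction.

Let r be the probability that Row plays Invest. In a completely mixed equilibrium, Column must be indifferent between Invest and Wait.
Column's expected payoff from Invest is 18r + 11(1−r); from Wait it is 16r + 17(1−r).
Setting these equal: 7r + 11 = −r + 17, so r = 3/4.

3/4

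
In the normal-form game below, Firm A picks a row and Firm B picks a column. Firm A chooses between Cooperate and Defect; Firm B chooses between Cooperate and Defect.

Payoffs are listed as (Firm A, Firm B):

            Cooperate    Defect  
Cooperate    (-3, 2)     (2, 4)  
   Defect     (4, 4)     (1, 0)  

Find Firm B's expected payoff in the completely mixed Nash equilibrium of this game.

8/3

First find x, the probability Firm A plays Cooperate, from Firm B's indifference between Cooperate and Defect: 2x + 4(1−x) = 4x, giving x = 2/3.
Since Firm B is indifferent in equilibrium, Firm B's expected payoff equals the payoff from either column against (2/3, 1/3). Using Cooperate: 2(2/3) + 4(1/3) = 8/3.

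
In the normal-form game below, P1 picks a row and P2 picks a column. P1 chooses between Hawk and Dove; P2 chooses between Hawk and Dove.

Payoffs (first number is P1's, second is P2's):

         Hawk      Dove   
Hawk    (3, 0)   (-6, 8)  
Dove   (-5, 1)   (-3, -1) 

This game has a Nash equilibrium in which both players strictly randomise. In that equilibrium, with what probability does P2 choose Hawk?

3/11

Let y be the probability that P2 plays Hawk. In a completely mixed equilibrium, P1 must be indifferent between Hawk and Dove.
P1's expected payoff from Hawk is 3y − 6(1−y); from Dove it is −5y − 3(1−y).
Setting these equal: 9y − 6 = −2y − 3, so y = 3/11.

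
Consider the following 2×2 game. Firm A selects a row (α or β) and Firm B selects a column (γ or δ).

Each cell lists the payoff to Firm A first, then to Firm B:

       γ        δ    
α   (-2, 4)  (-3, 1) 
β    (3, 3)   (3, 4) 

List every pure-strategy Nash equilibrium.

(α, γ): Firm A prefers β (3 > -2) — not an equilibrium.
(α, δ): Firm A prefers β (3 > -3); Firm B prefers γ (4 > 1) — not an equilibrium.
(β, γ): Firm B prefers δ (4 > 3) — not an equilibrium.
(β, δ): Firm A gets 3 ≥ -3 from α, and Firm B gets 4 ≥ 3 from γ — Nash equilibrium.

(β, δ)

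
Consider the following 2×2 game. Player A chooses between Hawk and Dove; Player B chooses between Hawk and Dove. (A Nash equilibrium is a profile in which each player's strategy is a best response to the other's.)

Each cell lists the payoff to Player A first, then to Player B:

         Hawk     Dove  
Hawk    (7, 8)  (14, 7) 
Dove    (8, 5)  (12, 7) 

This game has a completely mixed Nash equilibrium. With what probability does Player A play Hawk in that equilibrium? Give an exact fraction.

2/3

Let x be the probability that Player A plays Hawk. In a completely mixed equilibrium, Player B must be indifferent between Hawk and Dove.
Player B's expected payoff from Hawk is 8x + 5(1−x); from Dove it is 7x + 7(1−x).
Setting these equal: 3x + 5 = 7, so x = 2/3.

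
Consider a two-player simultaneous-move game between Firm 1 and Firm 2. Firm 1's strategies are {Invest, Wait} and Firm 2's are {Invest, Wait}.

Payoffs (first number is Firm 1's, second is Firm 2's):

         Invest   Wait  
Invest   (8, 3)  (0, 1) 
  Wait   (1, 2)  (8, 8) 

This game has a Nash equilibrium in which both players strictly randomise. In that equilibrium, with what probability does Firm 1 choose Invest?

3/4

Let p be the probability that Firm 1 plays Invest. In a completely mixed equilibrium, Firm 2 must be indifferent between Invest and Wait.
Firm 2's expected payoff from Invest is 3p + 2(1−p); from Wait it is p + 8(1−p).
Setting these equal: p + 2 = −7p + 8, so p = 3/4.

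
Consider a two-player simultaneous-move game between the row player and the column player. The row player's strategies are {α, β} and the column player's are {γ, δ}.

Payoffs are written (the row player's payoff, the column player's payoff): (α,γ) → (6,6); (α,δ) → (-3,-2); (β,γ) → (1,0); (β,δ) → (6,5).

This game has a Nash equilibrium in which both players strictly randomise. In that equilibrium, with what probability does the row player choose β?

8/13

Let r be the probability that the row player plays α. In a completely mixed equilibrium, the column player must be indifferent between γ and δ.
The column player's expected payoff from γ is 6r; from δ it is −2r + 5(1−r).
Setting these equal: 6r = −7r + 5, so r = 5/13.
Therefore the row player plays β with probability 1 − 5/13 = 8/13.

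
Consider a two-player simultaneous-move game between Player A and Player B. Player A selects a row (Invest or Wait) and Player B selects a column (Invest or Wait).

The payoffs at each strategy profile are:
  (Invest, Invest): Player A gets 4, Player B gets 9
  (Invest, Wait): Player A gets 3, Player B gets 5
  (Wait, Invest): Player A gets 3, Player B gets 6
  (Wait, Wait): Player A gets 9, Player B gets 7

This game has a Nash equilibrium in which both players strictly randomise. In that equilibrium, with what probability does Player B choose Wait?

Let y be the probability that Player B plays Invest. In a completely mixed equilibrium, Player A must be indifferent between Invest and Wait.
Player A's expected payoff from Invest is 4y + 3(1−y); from Wait it is 3y + 9(1−y).
Setting these equal: y + 3 = −6y + 9, so y = 6/7.
Therefore Player B plays Wait with probability 1 − 6/7 = 1/7.

1/7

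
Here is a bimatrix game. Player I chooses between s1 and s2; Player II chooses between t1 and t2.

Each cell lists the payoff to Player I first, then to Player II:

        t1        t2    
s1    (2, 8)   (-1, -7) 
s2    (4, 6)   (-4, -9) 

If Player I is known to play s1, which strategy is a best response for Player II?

t1

Against s1, Player II earns 8 from t1 and -7 from t2.
So t1 is the best response.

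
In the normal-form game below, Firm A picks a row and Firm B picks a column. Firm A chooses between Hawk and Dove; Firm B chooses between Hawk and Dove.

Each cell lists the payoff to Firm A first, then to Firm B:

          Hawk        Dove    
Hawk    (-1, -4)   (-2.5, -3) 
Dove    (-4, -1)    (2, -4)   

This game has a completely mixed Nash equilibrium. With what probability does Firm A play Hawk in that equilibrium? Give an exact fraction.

Let p be the probability that Firm A plays Hawk. In a completely mixed equilibrium, Firm B must be indifferent between Hawk and Dove.
Firm B's expected payoff from Hawk is −4p − (1−p); from Dove it is −3p − 4(1−p).
Setting these equal: −3p − 1 = p − 4, so p = 3/4.

3/4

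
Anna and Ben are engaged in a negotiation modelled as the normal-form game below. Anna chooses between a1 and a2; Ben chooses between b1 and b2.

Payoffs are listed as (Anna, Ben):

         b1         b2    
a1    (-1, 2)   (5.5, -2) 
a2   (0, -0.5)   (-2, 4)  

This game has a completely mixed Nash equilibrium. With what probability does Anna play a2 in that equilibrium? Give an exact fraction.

8/17

Let r be the probability that Anna plays a1. In a completely mixed equilibrium, Ben must be indifferent between b1 and b2.
Ben's expected payoff from b1 is 2r − 0.5(1−r); from b2 it is −2r + 4(1−r).
Setting these equal: 2.5r − 0.5 = −6r + 4, so r = 9/17.
Therefore Anna plays a2 with probability 1 − 9/17 = 8/17.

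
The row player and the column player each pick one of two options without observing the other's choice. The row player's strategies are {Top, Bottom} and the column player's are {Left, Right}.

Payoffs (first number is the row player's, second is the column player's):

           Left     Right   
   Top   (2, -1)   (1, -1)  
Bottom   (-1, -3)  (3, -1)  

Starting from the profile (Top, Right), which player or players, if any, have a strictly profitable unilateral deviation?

The row player at (Top, Right) earns 1; deviating to Bottom yields 3 — a strict improvement.
The column player earns -1; deviating to Left yields -1 — not better.
Only the row player has a strictly profitable deviation.

The row player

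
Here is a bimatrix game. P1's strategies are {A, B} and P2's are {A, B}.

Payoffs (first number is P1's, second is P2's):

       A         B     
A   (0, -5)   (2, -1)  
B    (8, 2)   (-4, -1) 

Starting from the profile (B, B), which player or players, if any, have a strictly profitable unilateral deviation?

P1 at (B, B) earns -4; deviating to A yields 2 — a strict improvement.
P2 earns -1; deviating to A yields 2 — a strict improvement.
Both P1 and P2 have strictly profitable deviations.

Both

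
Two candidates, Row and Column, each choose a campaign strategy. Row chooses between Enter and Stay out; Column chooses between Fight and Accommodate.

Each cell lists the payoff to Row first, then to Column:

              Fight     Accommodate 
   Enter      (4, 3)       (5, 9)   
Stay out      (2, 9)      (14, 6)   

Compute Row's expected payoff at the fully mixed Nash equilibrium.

46/11

First find q, the probability Column plays Fight, from Row's indifference between Enter and Stay out: 4q + 5(1−q) = 2q + 14(1−q), giving q = 9/11.
Since Row is indifferent in equilibrium, Row's expected payoff equals the payoff from either row against (9/11, 2/11). Using Enter: 4(9/11) + 5(2/11) = 46/11.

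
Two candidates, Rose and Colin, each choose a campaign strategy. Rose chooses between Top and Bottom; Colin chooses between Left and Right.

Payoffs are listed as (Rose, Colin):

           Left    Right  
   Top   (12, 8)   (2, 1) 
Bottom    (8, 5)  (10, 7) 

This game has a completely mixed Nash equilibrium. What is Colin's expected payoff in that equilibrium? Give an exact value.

First find x, the probability Rose plays Top, from Colin's indifference between Left and Right: 8x + 5(1−x) = x + 7(1−x), giving x = 2/9.
Since Colin is indifferent in equilibrium, Colin's expected payoff equals the payoff from either column against (2/9, 7/9). Using Left: 8(2/9) + 5(7/9) = 17/3.

17/3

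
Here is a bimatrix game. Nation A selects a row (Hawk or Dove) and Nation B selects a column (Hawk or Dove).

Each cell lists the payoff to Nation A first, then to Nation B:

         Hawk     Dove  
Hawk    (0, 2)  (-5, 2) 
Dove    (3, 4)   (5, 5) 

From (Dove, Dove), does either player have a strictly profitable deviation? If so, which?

Nation A at (Dove, Dove) earns 5; deviating to Hawk yields -5 — not better.
Nation B earns 5; deviating to Hawk yields 4 — not better.
Neither player can strictly improve; the profile is a Nash equilibrium.

Neither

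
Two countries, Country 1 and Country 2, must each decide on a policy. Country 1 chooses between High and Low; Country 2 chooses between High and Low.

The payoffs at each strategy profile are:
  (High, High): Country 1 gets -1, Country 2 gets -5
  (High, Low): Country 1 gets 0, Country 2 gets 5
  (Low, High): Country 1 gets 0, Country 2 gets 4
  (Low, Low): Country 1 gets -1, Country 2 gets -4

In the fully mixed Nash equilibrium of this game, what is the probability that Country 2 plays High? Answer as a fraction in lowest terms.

1/2

Let y be the probability that Country 2 plays High. In a completely mixed equilibrium, Country 1 must be indifferent between High and Low.
Country 1's expected payoff from High is −y; from Low it is −(1−y).
Setting these equal: −y = y − 1, so y = 1/2.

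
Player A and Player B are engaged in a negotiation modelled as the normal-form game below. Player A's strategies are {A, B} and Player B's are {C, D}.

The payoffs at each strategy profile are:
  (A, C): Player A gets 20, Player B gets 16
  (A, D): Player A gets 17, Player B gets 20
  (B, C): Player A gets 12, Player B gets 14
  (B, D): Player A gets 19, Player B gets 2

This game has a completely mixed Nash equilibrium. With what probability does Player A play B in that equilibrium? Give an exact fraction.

Let r be the probability that Player A plays A. In a completely mixed equilibrium, Player B must be indifferent between C and D.
Player B's expected payoff from C is 16r + 14(1−r); from D it is 20r + 2(1−r).
Setting these equal: 2r + 14 = 18r + 2, so r = 3/4.
Therefore Player A plays B with probability 1 − 3/4 = 1/4.

1/4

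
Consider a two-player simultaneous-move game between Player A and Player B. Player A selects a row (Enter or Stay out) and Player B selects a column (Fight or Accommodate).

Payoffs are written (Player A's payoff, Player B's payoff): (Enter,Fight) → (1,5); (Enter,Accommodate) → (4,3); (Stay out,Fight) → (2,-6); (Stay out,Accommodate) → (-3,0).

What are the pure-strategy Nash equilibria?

(Enter, Fight): Player A prefers Stay out (2 > 1) — not an equilibrium.
(Enter, Accommodate): Player B prefers Fight (5 > 3) — not an equilibrium.
(Stay out, Fight): Player B prefers Accommodate (0 > -6) — not an equilibrium.
(Stay out, Accommodate): Player A prefers Enter (4 > -3) — not an equilibrium.

none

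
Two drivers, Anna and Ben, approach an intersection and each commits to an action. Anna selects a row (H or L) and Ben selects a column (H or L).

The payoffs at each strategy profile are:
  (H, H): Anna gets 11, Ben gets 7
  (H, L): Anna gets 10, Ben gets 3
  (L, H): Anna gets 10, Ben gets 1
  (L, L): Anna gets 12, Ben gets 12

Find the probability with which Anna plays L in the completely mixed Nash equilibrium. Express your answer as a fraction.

4/15

Let p be the probability that Anna plays H. In a completely mixed equilibrium, Ben must be indifferent between H and L.
Ben's expected payoff from H is 7p + (1−p); from L it is 3p + 12(1−p).
Setting these equal: 6p + 1 = −9p + 12, so p = 11/15.
Therefore Anna plays L with probability 1 − 11/15 = 4/15.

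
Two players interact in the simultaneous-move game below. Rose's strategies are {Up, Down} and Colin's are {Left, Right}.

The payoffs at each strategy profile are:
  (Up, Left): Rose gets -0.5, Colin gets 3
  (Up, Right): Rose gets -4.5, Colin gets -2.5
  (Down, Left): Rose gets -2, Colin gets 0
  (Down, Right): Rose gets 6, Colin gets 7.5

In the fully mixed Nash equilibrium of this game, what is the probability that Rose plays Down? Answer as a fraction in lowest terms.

11/26

Let x be the probability that Rose plays Up. In a completely mixed equilibrium, Colin must be indifferent between Left and Right.
Colin's expected payoff from Left is 3x; from Right it is −2.5x + 7.5(1−x).
Setting these equal: 3x = −10x + 7.5, so x = 15/26.
Therefore Rose plays Down with probability 1 − 15/26 = 11/26.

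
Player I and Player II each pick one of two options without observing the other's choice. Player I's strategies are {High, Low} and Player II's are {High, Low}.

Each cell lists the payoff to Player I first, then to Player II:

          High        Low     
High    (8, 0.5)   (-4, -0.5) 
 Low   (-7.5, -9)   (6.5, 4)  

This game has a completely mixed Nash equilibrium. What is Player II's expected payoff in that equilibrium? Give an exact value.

First find x, the probability Player I plays High, from Player II's indifference between High and Low: 0.5x − 9(1−x) = −0.5x + 4(1−x), giving x = 13/14.
Since Player II is indifferent in equilibrium, Player II's expected payoff equals the payoff from either column against (13/14, 1/14). Using High: 0.5(13/14) − 9(1/14) = -5/28.

-5/28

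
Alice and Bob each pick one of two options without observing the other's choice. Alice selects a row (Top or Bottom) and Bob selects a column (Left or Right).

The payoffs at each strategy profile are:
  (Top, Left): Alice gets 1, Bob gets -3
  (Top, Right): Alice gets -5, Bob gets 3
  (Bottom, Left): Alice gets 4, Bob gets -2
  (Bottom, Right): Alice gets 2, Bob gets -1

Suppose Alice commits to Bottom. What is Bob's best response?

Right

Against Bottom, Bob earns -2 from Left and -1 from Right.
So Right is the best response.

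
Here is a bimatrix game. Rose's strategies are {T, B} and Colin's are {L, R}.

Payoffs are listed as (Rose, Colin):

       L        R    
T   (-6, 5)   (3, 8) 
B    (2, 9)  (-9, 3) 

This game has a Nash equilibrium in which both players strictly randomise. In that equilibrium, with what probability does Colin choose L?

Let q be the probability that Colin plays L. In a completely mixed equilibrium, Rose must be indifferent between T and B.
Rose's expected payoff from T is −6q + 3(1−q); from B it is 2q − 9(1−q).
Setting these equal: −9q + 3 = 11q − 9, so q = 3/5.

3/5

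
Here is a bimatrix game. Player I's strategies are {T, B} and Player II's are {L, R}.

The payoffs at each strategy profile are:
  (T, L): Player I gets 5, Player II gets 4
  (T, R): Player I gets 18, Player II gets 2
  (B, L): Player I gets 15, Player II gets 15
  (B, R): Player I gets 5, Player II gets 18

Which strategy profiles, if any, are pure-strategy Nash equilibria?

(T, L): Player I prefers B (15 > 5) — not an equilibrium.
(T, R): Player II prefers L (4 > 2) — not an equilibrium.
(B, L): Player II prefers R (18 > 15) — not an equilibrium.
(B, R): Player I prefers T (18 > 5) — not an equilibrium.

none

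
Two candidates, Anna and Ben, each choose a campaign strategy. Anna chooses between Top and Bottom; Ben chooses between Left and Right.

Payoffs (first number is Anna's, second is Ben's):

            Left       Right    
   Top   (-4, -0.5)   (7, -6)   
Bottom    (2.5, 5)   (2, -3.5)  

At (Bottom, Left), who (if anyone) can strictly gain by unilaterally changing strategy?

Anna at (Bottom, Left) earns 2.5; deviating to Top yields -4 — not better.
Ben earns 5; deviating to Right yields -3.5 — not better.
Neither player can strictly improve; the profile is a Nash equilibrium.

Neither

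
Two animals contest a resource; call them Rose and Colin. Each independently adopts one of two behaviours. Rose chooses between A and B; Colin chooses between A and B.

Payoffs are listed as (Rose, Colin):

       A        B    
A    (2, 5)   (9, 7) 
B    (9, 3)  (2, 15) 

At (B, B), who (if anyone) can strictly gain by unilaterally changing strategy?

Rose at (B, B) earns 2; deviating to A yields 9 — a strict improvement.
Colin earns 15; deviating to A yields 3 — not better.
Only Rose has a strictly profitable deviation.

Rose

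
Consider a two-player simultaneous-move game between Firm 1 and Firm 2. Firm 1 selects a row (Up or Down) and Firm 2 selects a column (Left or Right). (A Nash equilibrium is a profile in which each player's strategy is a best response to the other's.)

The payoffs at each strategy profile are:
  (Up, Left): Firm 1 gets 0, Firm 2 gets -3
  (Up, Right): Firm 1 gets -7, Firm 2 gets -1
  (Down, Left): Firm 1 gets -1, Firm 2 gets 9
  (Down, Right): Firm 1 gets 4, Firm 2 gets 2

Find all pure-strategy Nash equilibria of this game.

none

(Up, Left): Firm 2 prefers Right (-1 > -3) — not an equilibrium.
(Up, Right): Firm 1 prefers Down (4 > -7) — not an equilibrium.
(Down, Left): Firm 1 prefers Up (0 > -1) — not an equilibrium.
(Down, Right): Firm 2 prefers Left (9 > 2) — not an equilibrium.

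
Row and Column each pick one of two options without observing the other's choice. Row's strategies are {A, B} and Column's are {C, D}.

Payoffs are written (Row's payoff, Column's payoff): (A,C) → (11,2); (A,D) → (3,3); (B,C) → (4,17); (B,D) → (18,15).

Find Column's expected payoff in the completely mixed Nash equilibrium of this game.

7

First find p, the probability Row plays A, from Column's indifference between C and D: 2p + 17(1−p) = 3p + 15(1−p), giving p = 2/3.
Since Column is indifferent in equilibrium, Column's expected payoff equals the payoff from either column against (2/3, 1/3). Using C: 2(2/3) + 17(1/3) = 7.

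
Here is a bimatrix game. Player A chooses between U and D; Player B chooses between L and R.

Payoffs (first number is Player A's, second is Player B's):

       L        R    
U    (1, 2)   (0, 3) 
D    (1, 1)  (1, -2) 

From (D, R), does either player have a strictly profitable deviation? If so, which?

Player B

Player A at (D, R) earns 1; deviating to U yields 0 — not better.
Player B earns -2; deviating to L yields 1 — a strict improvement.
Only Player B has a strictly profitable deviation.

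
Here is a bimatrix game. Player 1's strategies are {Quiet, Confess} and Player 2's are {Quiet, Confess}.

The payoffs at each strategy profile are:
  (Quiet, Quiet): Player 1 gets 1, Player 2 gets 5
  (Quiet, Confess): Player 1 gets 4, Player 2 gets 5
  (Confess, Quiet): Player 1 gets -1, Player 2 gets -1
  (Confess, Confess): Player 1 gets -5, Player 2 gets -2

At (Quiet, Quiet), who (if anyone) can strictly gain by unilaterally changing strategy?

Player 1 at (Quiet, Quiet) earns 1; deviating to Confess yields -1 — not better.
Player 2 earns 5; deviating to Confess yields 5 — not better.
Neither player can strictly improve; the profile is a Nash equilibrium.

Neither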